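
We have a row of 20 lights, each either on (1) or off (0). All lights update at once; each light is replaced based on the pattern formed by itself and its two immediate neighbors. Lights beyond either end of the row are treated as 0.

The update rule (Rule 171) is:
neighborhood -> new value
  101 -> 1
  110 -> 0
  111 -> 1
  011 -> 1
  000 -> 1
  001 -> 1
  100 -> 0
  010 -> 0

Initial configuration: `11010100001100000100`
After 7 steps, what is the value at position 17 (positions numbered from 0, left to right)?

step 1: 10101001111001111001
step 2: 01010011110011110010
step 3: 10100111100111100100
step 4: 01001111001111001001
step 5: 10011110011110010010
step 6: 00111100111100100100
step 7: 11111001111001001001
position 17 holds 0

0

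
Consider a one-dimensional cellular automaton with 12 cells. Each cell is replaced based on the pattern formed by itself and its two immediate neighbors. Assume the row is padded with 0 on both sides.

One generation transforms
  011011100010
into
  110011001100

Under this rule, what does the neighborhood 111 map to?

At position 5 the neighborhood is 111; the next row has 1 there.

1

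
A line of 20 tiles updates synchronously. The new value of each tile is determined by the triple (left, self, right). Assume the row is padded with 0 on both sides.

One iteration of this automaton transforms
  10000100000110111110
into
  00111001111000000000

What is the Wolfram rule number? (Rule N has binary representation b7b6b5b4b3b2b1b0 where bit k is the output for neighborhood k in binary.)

position 15: 111 → 0  (bit 7 = 0)
position 12: 110 → 0  (bit 6 = 0)
position 13: 101 → 0  (bit 5 = 0)
position 1: 100 → 0  (bit 4 = 0)
position 11: 011 → 0  (bit 3 = 0)
position 0: 010 → 0  (bit 2 = 0)
position 4: 001 → 1  (bit 1 = 1)
position 2: 000 → 1  (bit 0 = 1)
bits b7..b0 = 00000011 = 3

3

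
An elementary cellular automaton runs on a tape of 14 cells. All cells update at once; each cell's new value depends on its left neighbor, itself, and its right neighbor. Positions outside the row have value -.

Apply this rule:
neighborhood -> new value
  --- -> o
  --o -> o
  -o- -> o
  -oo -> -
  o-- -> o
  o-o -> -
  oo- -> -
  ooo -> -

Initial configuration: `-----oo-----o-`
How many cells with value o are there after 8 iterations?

ooooo--ooooooo
-----oo-------
ooooo--ooooooo  (repeats iteration 1; period 2)
iteration 8: -----oo-------
count of o: 2

2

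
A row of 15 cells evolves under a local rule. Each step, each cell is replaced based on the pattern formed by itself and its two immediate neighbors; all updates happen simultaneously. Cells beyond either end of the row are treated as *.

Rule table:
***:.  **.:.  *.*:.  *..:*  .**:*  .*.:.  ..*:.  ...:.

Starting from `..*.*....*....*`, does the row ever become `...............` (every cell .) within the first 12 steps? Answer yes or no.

no

*....*....*...*
.*....*....*..*
..*....*....*.*
*..*....*.....*
.*..*....*....*
..*..*....*...*
*..*..*....*..*
.*..*..*....*.*
..*..*..*.....*
*..*..*..*....*
.*..*..*..*...*
..*..*..*..*..*
step 12 is ..*..*..*..*..*, still not uniform .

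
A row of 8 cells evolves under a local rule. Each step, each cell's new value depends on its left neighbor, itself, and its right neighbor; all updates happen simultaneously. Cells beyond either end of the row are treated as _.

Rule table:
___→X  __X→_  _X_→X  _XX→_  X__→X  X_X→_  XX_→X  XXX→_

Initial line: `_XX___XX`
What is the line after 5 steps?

__XXX__X
X___XX_X
XXX__X_X
__XX_X_X
X__X_X_X

X__X_X_X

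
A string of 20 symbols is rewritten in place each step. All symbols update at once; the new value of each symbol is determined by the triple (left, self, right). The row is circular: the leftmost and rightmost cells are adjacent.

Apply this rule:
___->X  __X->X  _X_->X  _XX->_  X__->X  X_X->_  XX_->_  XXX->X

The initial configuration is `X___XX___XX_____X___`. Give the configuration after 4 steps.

step 1: XXXX__XXX__XXXXXXXXX
step 2: XXX_XX_X_XX_XXXXXXXX
step 3: XX_____X_____XXXXXXX
step 4: X_XXXXXXXXXXX_XXXXXX

X_XXXXXXXXXXX_XXXXXX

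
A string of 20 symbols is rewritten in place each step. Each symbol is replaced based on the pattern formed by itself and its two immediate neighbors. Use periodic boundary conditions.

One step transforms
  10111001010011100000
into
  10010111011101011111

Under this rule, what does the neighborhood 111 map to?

At position 3 the neighborhood is 111; the next row has 1 there.

1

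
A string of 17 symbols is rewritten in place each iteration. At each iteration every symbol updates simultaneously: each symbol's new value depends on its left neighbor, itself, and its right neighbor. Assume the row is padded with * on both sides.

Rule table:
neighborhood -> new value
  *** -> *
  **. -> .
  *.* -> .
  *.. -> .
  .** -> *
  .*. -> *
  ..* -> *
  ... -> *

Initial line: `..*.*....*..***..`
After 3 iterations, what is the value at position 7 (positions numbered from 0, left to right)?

*

.**.*.****.***..*
.*..*.***..**..**
.*.**.**..**..***
position 7 holds *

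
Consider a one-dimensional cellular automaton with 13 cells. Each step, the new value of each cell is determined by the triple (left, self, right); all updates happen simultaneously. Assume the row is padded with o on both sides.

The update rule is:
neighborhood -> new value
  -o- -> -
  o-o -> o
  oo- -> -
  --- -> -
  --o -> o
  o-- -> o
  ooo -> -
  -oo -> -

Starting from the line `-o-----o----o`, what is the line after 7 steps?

o-o---o-o--o-
-o-o-o-o-oo-o
o-o-o-o-o--o-
-o-o-o-o-oo-o  (repeats step 2; period 2)
step 7: o-o-o-o-o--o-

o-o-o-o-o--o-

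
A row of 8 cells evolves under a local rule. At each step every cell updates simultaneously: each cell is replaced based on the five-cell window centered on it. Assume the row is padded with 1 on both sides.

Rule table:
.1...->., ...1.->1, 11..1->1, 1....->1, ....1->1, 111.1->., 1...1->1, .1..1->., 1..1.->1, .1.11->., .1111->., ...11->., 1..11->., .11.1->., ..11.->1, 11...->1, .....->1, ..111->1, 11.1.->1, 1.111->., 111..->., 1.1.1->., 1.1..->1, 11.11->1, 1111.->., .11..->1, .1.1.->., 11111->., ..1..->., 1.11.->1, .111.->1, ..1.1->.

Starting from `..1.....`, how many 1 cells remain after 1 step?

5

step 1: 11..111.
count of 1: 5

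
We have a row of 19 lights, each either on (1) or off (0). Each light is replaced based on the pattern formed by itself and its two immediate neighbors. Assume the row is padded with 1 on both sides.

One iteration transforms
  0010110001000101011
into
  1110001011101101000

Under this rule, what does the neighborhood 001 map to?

At position 1 the neighborhood is 001; the next row has 1 there.

1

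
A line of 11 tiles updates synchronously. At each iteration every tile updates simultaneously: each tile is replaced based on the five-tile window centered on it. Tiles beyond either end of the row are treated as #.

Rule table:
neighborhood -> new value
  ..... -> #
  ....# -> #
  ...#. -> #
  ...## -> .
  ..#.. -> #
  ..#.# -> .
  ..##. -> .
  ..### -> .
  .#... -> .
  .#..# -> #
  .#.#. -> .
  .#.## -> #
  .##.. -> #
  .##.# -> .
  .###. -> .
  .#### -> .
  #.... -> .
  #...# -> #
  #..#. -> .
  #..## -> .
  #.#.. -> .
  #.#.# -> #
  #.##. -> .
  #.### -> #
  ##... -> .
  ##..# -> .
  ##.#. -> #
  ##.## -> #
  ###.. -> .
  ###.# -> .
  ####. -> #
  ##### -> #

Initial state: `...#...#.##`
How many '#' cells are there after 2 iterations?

5

.###.##.##.
##..#..#..#
count of #: 5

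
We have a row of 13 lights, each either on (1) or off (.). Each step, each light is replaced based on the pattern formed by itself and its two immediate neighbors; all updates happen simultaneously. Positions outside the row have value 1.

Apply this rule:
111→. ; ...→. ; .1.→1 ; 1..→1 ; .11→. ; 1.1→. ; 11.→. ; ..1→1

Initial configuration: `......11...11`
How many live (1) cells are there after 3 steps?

3

step 1: 1....1..1.1..
step 2: .1..11111.111
step 3: .111.........
count of 1: 3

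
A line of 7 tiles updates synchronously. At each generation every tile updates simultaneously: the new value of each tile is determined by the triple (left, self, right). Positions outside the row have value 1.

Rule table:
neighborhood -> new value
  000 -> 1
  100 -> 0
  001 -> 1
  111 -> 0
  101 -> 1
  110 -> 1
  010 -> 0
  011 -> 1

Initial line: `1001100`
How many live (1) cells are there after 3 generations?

1011101
1110111
0011100
count of 1: 3

3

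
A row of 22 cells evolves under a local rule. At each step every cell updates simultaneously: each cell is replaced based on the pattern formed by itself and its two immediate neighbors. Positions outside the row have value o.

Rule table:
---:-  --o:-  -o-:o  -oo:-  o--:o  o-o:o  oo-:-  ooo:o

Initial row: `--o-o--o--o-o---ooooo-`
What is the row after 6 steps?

-o-o-o-oo-o--o-oo-o--o

o-oooo-oo-oooo---ooo-o
-o-oo-o--o-oo-o---o-o-
ooo--ooo-oo--ooo--oooo
oo-o--o-o--o--o-o--ooo
o-ooo-oooo-oo-oooo--oo
-o-o-o-oo-o--o-oo-o--o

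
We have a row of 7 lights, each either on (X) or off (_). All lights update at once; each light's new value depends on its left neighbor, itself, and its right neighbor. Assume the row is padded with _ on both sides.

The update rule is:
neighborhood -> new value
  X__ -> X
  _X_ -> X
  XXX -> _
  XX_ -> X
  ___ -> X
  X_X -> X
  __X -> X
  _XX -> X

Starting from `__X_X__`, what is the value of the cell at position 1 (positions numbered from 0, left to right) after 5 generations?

X

generation 1: XXXXXXX
generation 2: X_____X
generation 3: XXXXXXX  (repeats generation 1; period 2)
generation 5: XXXXXXX
position 1 holds X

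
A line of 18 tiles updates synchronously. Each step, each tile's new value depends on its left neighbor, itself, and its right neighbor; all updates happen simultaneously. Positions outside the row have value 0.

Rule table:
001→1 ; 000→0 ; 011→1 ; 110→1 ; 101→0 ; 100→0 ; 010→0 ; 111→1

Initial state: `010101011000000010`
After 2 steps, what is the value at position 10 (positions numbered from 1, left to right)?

100000011000000100
000000111000001000
position 10 holds 0

0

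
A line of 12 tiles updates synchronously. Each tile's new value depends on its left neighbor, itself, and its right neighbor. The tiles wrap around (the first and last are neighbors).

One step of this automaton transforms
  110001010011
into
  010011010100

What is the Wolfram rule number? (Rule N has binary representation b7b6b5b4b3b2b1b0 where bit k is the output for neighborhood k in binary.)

position 0: 111 → 0  (bit 7 = 0)
position 1: 110 → 1  (bit 6 = 1)
position 6: 101 → 0  (bit 5 = 0)
position 2: 100 → 0  (bit 4 = 0)
position 10: 011 → 0  (bit 3 = 0)
position 5: 010 → 1  (bit 2 = 1)
position 4: 001 → 1  (bit 1 = 1)
position 3: 000 → 0  (bit 0 = 0)
bits b7..b0 = 01000110 = 70

70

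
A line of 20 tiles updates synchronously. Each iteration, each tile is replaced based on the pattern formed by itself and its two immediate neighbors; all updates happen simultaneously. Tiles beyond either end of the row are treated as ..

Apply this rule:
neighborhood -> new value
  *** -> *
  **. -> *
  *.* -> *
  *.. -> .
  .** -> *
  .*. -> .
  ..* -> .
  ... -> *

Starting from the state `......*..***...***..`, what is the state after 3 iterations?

*******************.

*****....***.*.***.*
*****.**.****.*****.
*******************.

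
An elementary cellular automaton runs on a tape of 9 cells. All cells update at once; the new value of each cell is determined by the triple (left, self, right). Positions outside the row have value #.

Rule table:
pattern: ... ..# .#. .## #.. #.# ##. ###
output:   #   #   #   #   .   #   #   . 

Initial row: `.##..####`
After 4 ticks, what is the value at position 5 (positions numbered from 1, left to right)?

tick 1: ###.##...
tick 2: ..####.##
tick 3: .##..###.
tick 4: ###.##.##
position 5 holds #

#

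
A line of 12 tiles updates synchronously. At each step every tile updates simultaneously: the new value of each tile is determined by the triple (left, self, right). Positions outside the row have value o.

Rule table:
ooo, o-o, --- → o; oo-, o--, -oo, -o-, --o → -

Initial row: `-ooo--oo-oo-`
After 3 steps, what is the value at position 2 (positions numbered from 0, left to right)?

step 1: o-o-----o--o
step 2: -o--ooo-----
step 3: o----o--ooo-
position 2 holds -

-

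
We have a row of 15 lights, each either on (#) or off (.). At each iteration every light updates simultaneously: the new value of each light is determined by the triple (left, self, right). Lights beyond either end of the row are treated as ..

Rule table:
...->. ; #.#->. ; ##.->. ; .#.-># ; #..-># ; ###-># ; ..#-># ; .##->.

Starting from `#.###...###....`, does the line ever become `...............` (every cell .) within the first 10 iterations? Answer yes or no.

no

#..#.#.#.#.#...
####.#.#.#.##..
.##..#.#.#...#.
#..###.#.##.###
###.#..#.....#.
.#..#####...###
####.###.#.#.#.
.##...#..#.#.##
#..#.#####.#...
####..###..##..
iteration 10 is ####..###..##.., still not uniform .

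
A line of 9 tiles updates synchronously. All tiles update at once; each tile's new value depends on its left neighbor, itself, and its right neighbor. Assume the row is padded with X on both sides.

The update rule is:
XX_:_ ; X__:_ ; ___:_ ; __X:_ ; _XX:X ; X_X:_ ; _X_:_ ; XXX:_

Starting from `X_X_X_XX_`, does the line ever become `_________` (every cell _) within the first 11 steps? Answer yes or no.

______X__
_________
all cells are _ at step 2

yes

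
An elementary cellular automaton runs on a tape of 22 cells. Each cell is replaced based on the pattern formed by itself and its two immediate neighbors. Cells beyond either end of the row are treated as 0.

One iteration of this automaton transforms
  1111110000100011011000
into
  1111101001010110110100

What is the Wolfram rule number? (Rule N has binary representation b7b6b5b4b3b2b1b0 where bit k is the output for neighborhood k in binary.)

position 1: 111 → 1  (bit 7 = 1)
position 5: 110 → 0  (bit 6 = 0)
position 16: 101 → 1  (bit 5 = 1)
position 6: 100 → 1  (bit 4 = 1)
position 0: 011 → 1  (bit 3 = 1)
position 10: 010 → 0  (bit 2 = 0)
position 9: 001 → 1  (bit 1 = 1)
position 7: 000 → 0  (bit 0 = 0)
bits b7..b0 = 10111010 = 186

186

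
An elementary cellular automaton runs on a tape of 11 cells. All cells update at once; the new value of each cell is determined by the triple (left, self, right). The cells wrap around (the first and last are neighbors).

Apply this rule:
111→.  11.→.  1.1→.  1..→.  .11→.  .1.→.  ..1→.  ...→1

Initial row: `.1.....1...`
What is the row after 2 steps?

.1.....1...

...111...11
.1.....1...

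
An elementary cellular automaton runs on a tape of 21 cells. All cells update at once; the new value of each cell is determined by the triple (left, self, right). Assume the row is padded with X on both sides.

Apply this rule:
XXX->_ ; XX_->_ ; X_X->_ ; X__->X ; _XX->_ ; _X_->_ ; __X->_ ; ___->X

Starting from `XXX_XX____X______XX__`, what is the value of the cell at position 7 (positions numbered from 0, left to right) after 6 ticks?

tick 1: ______XXX__XXXXX___X_
tick 2: XXXXX____X______XX___
tick 3: _____XXX__XXXXX___XX_
tick 4: XXXX____X______XX____
tick 5: ____XXX__XXXXX___XXX_
tick 6: XXX____X______XX_____
position 7 holds X

X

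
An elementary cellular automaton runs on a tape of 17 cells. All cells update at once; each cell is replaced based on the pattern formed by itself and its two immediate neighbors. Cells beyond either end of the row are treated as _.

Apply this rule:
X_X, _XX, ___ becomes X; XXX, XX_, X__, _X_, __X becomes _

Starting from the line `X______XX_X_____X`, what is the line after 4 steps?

____________X___X

__XXXX_X_X__XXX__
X_X___X_X___X___X
_X__X__X__X___X__
____________X___X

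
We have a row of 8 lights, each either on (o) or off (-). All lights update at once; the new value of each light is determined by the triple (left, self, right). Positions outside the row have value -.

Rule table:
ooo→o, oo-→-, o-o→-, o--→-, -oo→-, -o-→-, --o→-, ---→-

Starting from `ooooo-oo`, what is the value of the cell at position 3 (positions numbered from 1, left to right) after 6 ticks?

-

-ooo----
--o-----
--------
--------  (fixed point — unchanged through tick 6)
position 3 holds -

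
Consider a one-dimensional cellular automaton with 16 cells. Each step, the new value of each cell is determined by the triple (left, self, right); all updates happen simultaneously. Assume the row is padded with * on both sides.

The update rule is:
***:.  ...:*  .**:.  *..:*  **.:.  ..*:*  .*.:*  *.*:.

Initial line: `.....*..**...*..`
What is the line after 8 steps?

........**......

********..******
........**......
********..******  (repeats step 1; period 2)
step 8: ........**......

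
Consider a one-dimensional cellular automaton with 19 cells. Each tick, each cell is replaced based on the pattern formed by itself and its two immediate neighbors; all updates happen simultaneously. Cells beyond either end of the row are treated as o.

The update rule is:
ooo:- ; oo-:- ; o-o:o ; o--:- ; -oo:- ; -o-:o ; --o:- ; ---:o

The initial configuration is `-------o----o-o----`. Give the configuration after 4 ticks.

------oooo-ooooo-o-

tick 1: -ooooo-o-oo-ooo-oo-
tick 2: o-----ooo--o---o--o
tick 3: --ooo------o-o-o---
tick 4: ------oooo-ooooo-o-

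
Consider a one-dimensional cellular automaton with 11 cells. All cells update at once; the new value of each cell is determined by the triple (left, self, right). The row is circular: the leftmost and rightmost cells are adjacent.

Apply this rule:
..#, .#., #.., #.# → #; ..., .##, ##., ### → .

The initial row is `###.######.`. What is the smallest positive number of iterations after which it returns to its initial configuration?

4

...#......#
#.###....##
.#...#..#..
###.######.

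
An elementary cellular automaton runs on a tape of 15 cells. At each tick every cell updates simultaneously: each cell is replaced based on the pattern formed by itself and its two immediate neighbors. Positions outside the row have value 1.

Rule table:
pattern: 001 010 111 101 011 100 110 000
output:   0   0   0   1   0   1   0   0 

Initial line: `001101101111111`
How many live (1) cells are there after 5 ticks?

5

100010010000000
010001001000000
101000100100000
010100010010000
101010001001000
count of 1: 5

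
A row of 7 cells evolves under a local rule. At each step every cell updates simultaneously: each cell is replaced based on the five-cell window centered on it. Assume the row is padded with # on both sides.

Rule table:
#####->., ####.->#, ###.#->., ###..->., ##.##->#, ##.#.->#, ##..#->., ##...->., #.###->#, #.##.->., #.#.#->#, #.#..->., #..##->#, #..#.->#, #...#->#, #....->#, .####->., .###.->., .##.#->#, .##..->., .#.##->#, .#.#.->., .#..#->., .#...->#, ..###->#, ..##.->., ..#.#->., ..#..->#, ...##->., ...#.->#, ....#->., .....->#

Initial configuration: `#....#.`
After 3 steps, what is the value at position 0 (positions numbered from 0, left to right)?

..#.#.#
.#..###
#..##..
position 0 holds #

#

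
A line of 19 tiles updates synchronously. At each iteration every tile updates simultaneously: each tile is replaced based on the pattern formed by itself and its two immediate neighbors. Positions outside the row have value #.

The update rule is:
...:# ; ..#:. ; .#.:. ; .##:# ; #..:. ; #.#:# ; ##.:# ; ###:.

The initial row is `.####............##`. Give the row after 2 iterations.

.#...##........##.#

##..#.##########.#.
.#...##........##.#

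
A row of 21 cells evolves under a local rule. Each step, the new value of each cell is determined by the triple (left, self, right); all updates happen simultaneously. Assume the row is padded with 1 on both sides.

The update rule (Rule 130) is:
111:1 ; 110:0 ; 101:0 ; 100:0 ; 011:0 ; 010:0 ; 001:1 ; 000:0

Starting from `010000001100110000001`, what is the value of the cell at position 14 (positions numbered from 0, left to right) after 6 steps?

1

000000010001000000010
000000100010000000100
000001000100000001001
000010001000000010010
000100010000000100100
001000100000001001001
position 14 holds 1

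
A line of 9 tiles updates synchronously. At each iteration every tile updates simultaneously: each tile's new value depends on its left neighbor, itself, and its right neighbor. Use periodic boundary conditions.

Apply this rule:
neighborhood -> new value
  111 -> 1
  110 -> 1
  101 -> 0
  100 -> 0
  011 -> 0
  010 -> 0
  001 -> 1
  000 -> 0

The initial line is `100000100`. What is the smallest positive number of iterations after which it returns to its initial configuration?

000001001
000010010
000100100
001001000
010010000
100100000
001000001
010000010
100000100

9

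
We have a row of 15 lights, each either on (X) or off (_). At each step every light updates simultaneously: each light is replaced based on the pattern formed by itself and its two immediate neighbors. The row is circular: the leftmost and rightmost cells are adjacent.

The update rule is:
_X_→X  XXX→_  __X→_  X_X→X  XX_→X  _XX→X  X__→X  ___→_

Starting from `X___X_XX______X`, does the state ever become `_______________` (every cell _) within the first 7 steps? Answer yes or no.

no

XX__XXXXX_____X
_XX_X___XX____X
XXXXXX__XXX___X
_____XX_X_XX__X
X____XXXXXXXX_X
XX___X______XXX
_XX__XX_____X__
step 7 is _XX__XX_____X__, still not uniform _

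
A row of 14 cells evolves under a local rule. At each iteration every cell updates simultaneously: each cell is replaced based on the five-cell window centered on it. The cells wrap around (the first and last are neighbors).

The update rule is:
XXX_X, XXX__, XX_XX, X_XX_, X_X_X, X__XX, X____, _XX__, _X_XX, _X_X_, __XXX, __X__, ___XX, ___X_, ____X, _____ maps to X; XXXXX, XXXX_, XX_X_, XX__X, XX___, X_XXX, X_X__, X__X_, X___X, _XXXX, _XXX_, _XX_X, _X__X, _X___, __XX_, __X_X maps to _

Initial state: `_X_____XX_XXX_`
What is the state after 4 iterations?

_X_XXXX__X__X_
__X___X__X__X_
_XX__XX__X__X_
X_X_X_X__X__X_

X_X_X_X__X__X_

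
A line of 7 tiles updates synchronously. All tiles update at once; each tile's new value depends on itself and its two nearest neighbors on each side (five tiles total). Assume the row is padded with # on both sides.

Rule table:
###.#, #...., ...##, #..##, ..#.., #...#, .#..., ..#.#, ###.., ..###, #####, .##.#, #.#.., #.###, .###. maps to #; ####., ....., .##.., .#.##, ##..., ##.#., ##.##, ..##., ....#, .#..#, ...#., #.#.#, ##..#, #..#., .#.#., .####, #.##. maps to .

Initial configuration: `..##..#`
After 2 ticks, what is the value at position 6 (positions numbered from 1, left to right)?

#

.#...##
.#####.
position 6 holds #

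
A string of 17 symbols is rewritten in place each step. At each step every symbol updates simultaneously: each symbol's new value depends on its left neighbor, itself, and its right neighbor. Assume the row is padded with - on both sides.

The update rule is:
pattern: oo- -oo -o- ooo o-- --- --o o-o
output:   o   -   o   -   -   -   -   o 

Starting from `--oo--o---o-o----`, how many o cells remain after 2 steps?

---o--o---ooo----
---o--o-----o----
count of o: 3

3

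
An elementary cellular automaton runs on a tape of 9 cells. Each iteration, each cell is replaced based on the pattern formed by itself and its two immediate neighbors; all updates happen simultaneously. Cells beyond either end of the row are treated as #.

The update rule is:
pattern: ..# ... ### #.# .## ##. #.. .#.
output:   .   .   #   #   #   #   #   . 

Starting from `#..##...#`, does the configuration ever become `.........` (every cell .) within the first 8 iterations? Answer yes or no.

no

iteration 1: ##.###..#
iteration 2: #######.#
iteration 3: #########
iteration 4: #########  (fixed point — unchanged through iteration 8)
iteration 8 is #########, still not uniform .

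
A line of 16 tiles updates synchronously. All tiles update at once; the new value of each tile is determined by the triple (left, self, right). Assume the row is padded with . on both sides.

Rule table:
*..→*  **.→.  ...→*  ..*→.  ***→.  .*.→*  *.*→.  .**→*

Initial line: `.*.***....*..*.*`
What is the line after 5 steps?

.*.*..***.**.*.*

step 1: .*.*..***.**.*.*
step 2: .*.**.*...*..*.*
step 3: .*.*..***.**.*.*  (repeats step 1; period 2)
step 5: .*.*..***.**.*.*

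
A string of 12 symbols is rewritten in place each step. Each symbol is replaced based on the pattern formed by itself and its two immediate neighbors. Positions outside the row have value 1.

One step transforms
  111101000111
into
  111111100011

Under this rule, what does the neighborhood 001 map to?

0

At position 8 the neighborhood is 001; the next row has 0 there.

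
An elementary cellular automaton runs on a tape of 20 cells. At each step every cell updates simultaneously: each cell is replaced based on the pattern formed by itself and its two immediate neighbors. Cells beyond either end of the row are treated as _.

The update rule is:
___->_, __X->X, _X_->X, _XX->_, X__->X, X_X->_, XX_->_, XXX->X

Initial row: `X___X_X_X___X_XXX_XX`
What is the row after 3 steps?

_____XXX____X_XX_X__

XX_XX_X_XX_XX__X____
______X______XXXX___
_____XXX____X_XX_X__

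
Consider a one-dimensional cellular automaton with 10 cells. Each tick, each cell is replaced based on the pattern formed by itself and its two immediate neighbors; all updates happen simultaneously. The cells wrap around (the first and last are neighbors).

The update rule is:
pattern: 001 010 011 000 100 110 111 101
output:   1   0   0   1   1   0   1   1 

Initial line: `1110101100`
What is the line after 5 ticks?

0101010011
1010101100
0101010011  (repeats tick 1; period 2)
tick 5: 0101010011

0101010011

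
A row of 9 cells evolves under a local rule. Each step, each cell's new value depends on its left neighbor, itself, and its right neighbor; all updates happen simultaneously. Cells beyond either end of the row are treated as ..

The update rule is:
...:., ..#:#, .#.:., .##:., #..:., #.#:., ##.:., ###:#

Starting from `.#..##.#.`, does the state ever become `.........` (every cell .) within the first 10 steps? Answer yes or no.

step 1: #..#.....
step 2: ..#......
step 3: .#.......
step 4: #........
step 5: .........
all cells are . at step 5

yes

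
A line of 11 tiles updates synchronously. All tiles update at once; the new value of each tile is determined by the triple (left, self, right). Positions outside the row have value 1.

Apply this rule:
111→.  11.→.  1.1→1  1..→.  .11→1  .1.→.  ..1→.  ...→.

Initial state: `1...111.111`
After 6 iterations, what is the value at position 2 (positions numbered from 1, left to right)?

.

....1..11..
.......1...
...........
...........  (fixed point — unchanged through iteration 6)
position 2 holds .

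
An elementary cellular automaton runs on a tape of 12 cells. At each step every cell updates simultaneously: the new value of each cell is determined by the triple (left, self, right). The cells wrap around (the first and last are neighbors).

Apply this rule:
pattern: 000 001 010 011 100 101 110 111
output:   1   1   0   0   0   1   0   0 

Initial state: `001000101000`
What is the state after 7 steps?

step 1: 110011010011
step 2: 000100100100
step 3: 111001001001
step 4: 000010010010
step 5: 111100100100
step 6: 000001001001
step 7: 011110010010

011110010010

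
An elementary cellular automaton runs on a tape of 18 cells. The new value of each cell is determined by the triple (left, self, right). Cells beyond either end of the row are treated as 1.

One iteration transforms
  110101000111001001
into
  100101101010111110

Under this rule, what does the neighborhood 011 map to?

At position 9 the neighborhood is 011; the next row has 0 there.

0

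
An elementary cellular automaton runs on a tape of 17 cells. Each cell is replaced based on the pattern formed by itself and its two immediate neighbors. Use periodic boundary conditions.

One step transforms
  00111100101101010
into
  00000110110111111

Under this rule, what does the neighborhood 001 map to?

0

At position 1 the neighborhood is 001; the next row has 0 there.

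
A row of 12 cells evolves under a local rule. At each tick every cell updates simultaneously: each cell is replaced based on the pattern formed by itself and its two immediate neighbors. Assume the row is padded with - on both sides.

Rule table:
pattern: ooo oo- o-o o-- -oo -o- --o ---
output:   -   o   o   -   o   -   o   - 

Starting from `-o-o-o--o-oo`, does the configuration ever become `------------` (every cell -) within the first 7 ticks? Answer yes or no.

no

o-o-o--o-ooo
-o-o--o-oo-o
o-o--o-oooo-
-o--o-oo--o-
o--o-ooo-o--
--o-oo-oo---
-o-oooooo---
tick 7 is -o-oooooo---, still not uniform -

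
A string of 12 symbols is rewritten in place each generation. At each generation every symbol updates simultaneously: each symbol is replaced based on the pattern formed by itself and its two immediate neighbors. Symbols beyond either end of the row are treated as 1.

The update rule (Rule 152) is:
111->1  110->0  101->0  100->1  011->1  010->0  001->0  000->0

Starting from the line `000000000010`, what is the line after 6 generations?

001001000000

100000000000
010000000000
001000000000
100100000000
010010000000
001001000000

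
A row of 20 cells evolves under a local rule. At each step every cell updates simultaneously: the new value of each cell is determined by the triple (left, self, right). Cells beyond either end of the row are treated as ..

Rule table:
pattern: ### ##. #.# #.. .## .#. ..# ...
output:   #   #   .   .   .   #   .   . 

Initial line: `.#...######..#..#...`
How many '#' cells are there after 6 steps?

.#....#####..#..#...
.#.....####..#..#...
.#......###..#..#...
.#.......##..#..#...
.#........#..#..#...
.#........#..#..#...
count of #: 4

4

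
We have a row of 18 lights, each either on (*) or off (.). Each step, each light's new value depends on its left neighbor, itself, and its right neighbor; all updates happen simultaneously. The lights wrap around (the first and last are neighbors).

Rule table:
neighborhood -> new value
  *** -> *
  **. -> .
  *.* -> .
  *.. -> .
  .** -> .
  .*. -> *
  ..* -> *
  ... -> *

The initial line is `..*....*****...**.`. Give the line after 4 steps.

***.***.***..**...
.*...*...*..*...**
.*.***.***.**.**..
**..*...*........*

**..*...*........*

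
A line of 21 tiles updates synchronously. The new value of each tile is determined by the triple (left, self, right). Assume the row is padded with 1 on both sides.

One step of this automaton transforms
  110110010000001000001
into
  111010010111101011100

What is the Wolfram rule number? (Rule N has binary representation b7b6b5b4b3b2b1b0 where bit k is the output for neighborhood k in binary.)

229

position 0: 111 → 1  (bit 7 = 1)
position 1: 110 → 1  (bit 6 = 1)
position 2: 101 → 1  (bit 5 = 1)
position 5: 100 → 0  (bit 4 = 0)
position 3: 011 → 0  (bit 3 = 0)
position 7: 010 → 1  (bit 2 = 1)
position 6: 001 → 0  (bit 1 = 0)
position 9: 000 → 1  (bit 0 = 1)
bits b7..b0 = 11100101 = 229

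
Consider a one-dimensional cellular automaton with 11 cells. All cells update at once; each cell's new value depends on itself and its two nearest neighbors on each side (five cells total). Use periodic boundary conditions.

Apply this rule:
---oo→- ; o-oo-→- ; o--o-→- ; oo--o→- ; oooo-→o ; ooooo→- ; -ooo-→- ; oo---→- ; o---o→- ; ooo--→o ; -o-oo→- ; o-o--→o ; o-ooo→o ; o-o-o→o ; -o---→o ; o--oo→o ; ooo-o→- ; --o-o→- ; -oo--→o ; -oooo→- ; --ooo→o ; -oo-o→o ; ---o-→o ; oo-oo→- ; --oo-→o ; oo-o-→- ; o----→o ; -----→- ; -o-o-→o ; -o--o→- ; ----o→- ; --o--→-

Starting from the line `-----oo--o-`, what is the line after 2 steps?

o----oo---o
o-o--oo---o

o-o--oo---o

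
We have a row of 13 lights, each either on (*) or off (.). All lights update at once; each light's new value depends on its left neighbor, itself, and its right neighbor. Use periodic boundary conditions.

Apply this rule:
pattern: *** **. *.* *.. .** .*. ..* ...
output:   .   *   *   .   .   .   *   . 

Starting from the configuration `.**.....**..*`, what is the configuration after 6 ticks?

*.*....*.*.*.
.*....*.*.*.*
*....*.*.*.*.
....*.*.*.*.*
...*.*.*.*.*.
..*.*.*.*.*..

..*.*.*.*.*..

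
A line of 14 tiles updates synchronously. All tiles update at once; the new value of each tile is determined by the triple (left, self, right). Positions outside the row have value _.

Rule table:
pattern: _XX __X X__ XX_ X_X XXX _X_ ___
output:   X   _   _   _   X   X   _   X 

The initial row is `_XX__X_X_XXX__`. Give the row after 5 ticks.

_X____X_XXX__X
___XX__XXX____
XX_X___XX__XXX
X_X__X_X___XX_
_X____X__X_X__

_X____X__X_X__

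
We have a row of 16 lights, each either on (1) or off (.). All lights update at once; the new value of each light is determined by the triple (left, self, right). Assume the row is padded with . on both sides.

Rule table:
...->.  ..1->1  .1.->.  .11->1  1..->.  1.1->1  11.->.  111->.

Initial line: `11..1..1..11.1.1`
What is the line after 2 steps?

..1..1..11.1.1..

1..1..1..11.1.1.
..1..1..11.1.1..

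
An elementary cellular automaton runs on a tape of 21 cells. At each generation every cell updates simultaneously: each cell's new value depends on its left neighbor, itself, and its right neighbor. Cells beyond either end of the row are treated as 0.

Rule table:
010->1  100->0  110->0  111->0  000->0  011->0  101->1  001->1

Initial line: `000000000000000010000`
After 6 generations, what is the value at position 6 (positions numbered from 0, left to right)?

0

000000000000000110000
000000000000001000000
000000000000011000000
000000000000100000000
000000000001100000000
000000000010000000000
position 6 holds 0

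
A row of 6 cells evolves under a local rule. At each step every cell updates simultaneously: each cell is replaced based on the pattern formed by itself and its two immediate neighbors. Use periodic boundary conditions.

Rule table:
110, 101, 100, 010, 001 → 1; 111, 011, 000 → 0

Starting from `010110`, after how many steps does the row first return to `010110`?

111011
001100
010110

3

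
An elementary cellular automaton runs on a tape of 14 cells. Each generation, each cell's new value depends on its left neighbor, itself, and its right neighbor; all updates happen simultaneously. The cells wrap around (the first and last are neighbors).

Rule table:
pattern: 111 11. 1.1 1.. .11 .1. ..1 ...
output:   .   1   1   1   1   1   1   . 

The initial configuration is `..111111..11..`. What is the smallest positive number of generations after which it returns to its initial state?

.11....111111.
1111..11....11
...111111..11.
..11....111111
11111..11....1
....111111..11
1..11....11111
111111..11....
1....111111..1
11..11....1111
.111111..11...
11....111111..
111..11....111
..111111..11..

14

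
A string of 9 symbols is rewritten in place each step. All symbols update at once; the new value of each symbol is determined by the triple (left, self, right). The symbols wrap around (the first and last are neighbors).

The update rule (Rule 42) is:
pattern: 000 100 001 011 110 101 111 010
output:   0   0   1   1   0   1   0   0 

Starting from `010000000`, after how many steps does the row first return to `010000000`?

step 1: 100000000
step 2: 000000001
step 3: 000000010
step 4: 000000100
step 5: 000001000
step 6: 000010000
step 7: 000100000
step 8: 001000000
step 9: 010000000

9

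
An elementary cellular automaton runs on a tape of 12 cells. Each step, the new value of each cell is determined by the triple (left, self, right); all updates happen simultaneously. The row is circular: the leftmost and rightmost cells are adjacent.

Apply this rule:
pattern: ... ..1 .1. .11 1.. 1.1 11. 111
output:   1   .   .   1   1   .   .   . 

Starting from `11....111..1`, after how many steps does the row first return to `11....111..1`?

12

..111.1..1.1
1.1....1....
...111..111.
11.1..1.1..1
....1....1.1
111..111....
1..1.1..111.
.1....1.1...
..111....111
1.1..111.1..
...1.1....1.
11....111..1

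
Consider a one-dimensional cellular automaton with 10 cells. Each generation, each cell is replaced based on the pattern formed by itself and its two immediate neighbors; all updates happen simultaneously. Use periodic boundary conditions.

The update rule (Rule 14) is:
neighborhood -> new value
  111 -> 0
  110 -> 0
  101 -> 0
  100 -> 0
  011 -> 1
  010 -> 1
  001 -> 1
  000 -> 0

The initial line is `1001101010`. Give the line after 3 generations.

1010110010

1011001010
1010011010
1010110010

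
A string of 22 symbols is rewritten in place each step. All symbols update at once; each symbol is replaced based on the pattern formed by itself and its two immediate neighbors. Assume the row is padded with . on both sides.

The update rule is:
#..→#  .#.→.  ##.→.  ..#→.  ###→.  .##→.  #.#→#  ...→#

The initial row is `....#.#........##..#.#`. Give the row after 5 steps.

#..#..######...#..#...

step 1: ###..#.#######...#..#.
step 2: ...#..#.......##..#..#
step 3: ##..#..######...#..#..
step 4: ..#..#.......##..#..##
step 5: #..#..######...#..#...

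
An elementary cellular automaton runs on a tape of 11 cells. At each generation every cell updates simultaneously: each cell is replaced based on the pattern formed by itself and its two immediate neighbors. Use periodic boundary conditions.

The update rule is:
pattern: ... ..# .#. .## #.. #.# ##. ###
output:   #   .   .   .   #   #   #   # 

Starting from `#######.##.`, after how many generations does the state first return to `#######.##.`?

.#######.##
#.#######.#
##.#######.
.##.#######
#.##.######
##.##.#####
###.##.####
####.##.###
#####.##.##
######.##.#
#######.##.

11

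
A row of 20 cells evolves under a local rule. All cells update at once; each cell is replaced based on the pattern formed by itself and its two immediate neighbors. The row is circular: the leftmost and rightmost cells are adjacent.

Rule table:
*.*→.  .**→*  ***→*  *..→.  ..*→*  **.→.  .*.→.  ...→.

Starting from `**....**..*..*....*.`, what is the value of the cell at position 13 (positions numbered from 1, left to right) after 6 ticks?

tick 1: *....**..*..*....*..
tick 2: ....**..*..*....*..*
tick 3: ...**..*..*....*..*.
tick 4: ..**..*..*....*..*..
tick 5: .**..*..*....*..*...
tick 6: **..*..*....*..*....
position 13 holds *

*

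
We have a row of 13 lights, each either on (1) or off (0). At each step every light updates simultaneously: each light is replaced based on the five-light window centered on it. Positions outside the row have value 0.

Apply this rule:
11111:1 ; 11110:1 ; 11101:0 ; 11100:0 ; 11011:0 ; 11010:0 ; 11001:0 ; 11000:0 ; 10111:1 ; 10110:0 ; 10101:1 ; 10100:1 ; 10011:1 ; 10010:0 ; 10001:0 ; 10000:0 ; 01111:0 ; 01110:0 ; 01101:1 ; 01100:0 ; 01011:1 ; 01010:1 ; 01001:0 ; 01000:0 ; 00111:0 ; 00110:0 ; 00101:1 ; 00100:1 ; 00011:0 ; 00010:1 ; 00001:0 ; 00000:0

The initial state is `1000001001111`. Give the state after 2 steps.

step 1: 1000011010010
step 2: 1000001010010

1000001010010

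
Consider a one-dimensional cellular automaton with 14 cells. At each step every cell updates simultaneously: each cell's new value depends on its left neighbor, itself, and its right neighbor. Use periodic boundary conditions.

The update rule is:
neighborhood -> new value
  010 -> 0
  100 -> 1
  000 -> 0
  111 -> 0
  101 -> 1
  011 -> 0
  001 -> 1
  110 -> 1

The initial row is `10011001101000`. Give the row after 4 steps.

step 1: 01101110110101
step 2: 10110011011010
step 3: 01011101101101
step 4: 10100110110110

10100110110110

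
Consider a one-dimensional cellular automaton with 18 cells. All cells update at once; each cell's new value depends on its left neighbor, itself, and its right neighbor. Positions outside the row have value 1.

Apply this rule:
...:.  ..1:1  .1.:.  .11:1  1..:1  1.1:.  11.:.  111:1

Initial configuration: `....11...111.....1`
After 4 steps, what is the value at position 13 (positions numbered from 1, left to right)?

1..11.1.111.1...11
.111....11...1.111
.11.1..11.1.1..111
.1...111.....11111
position 13 holds .

.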